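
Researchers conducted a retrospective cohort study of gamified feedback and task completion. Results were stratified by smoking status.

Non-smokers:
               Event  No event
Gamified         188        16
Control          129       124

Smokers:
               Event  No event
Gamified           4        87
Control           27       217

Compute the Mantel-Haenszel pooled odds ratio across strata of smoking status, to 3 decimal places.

4.650

OR_MH = Σ(aᵢdᵢ/nᵢ) / Σ(bᵢcᵢ/nᵢ), where nᵢ is the stratum total.
Stratum 1 (Non-smokers): n = 457; a·d/n = 188·124/457 = 51.0109; b·c/n = 16·129/457 = 4.5164
Stratum 2 (Smokers): n = 335; a·d/n = 4·217/335 = 2.5910; b·c/n = 87·27/335 = 7.0119
OR_MH = (51.0109 + 2.5910) / (4.5164 + 7.0119) = 53.6020 / 11.5284 = 4.64958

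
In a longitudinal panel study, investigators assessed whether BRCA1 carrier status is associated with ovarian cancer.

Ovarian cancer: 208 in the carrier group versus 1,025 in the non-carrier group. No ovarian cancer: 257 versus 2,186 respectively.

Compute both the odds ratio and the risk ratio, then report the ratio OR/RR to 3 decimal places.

From the description: a = 208, b = 257, c = 1025, d = 2186.
OR = (208·2186)/(257·1025) = 454688/263425 = 1.72606
Risk in exposed = 208/465 = 0.44731; risk in unexposed = 1025/3211 = 0.31922; RR = 1.40129
OR/RR = 1.72606 / 1.40129 = 1.23177
The outcome is not rare, so the OR lies further from 1 than the RR.

1.232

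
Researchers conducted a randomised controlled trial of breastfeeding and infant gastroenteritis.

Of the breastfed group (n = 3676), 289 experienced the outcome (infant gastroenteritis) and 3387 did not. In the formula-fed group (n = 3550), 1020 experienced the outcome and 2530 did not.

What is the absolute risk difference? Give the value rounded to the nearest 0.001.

-0.209

From the description: a = 289, b = 3387, c = 1020, d = 2530.
Risk in exposed = 289/3676 = 0.078618; risk in unexposed = 1020/3550 = 0.287324.
Risk difference = 0.078618 − 0.287324 = -0.208706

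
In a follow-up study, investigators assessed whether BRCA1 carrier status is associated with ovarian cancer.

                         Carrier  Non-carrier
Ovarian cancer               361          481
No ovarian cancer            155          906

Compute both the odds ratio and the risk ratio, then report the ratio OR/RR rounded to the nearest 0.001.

2.175

Reading the table with exposure as columns: a = 361 (Carrier, case), b = 155 (Carrier, non-case), c = 481 (Non-carrier, case), d = 906.
OR = (361·906)/(155·481) = 327066/74555 = 4.38691
Risk in exposed = 361/516 = 0.69961; risk in unexposed = 481/1387 = 0.34679; RR = 2.01739
OR/RR = 4.38691 / 2.01739 = 2.17455
The outcome is not rare, so the OR lies further from 1 than the RR.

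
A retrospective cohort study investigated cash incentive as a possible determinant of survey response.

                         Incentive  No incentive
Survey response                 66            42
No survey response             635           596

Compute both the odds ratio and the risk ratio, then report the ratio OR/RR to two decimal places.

Reading the table with exposure as columns: a = 66 (Incentive, case), b = 635 (Incentive, non-case), c = 42 (No incentive, case), d = 596.
OR = (66·596)/(635·42) = 39336/26670 = 1.47492
Risk in exposed = 66/701 = 0.09415; risk in unexposed = 42/638 = 0.06583; RR = 1.43020
OR/RR = 1.47492 / 1.43020 = 1.03126
The outcome is rare in both groups, so OR ≈ RR (ratio near 1).

1.03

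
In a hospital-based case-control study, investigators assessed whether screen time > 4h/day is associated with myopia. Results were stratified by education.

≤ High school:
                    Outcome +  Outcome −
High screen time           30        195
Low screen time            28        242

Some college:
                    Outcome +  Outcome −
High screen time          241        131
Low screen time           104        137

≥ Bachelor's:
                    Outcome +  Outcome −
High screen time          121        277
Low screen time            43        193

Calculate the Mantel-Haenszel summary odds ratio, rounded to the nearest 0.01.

OR_MH = Σ(aᵢdᵢ/nᵢ) / Σ(bᵢcᵢ/nᵢ), where nᵢ is the stratum total.
Stratum 1 (≤ High school): n = 495; a·d/n = 30·242/495 = 14.6667; b·c/n = 195·28/495 = 11.0303
Stratum 2 (Some college): n = 613; a·d/n = 241·137/613 = 53.8613; b·c/n = 131·104/613 = 22.2251
Stratum 3 (≥ Bachelor's): n = 634; a·d/n = 121·193/634 = 36.8344; b·c/n = 277·43/634 = 18.7871
OR_MH = (14.6667 + 53.8613 + 36.8344) / (11.0303 + 22.2251 + 18.7871) = 105.3624 / 52.0425 = 2.02455

2.02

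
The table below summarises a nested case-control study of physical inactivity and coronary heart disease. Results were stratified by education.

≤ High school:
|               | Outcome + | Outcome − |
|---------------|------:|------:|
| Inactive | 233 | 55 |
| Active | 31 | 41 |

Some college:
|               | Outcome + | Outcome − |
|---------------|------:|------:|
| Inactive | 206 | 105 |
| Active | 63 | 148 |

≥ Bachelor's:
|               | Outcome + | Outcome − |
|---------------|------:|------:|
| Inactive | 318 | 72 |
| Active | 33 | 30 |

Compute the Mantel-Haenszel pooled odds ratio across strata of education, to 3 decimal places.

OR_MH = Σ(aᵢdᵢ/nᵢ) / Σ(bᵢcᵢ/nᵢ), where nᵢ is the stratum total.
Stratum 1 (≤ High school): n = 360; a·d/n = 233·41/360 = 26.5361; b·c/n = 55·31/360 = 4.7361
Stratum 2 (Some college): n = 522; a·d/n = 206·148/522 = 58.4061; b·c/n = 105·63/522 = 12.6724
Stratum 3 (≥ Bachelor's): n = 453; a·d/n = 318·30/453 = 21.0596; b·c/n = 72·33/453 = 5.2450
OR_MH = (26.5361 + 58.4061 + 21.0596) / (4.7361 + 12.6724 + 5.2450) = 106.0018 / 22.6536 = 4.67926

4.679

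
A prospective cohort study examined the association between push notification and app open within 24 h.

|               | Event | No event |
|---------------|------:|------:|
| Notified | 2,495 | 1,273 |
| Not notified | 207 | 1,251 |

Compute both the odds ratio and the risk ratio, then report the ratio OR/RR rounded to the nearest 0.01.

2.54

Cells: a = 2495, b = 1273, c = 207, d = 1251.
OR = (2495·1251)/(1273·207) = 3121245/263511 = 11.84484
Risk in exposed = 2495/3768 = 0.66215; risk in unexposed = 207/1458 = 0.14198; RR = 4.66387
OR/RR = 11.84484 / 4.66387 = 2.53970
The outcome is not rare, so the OR lies further from 1 than the RR.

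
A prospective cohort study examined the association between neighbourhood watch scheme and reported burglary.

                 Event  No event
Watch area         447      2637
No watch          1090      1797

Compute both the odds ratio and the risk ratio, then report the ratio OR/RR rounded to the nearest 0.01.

0.73

Cells: a = 447, b = 2637, c = 1090, d = 1797.
OR = (447·1797)/(2637·1090) = 803259/2874330 = 0.27946
Risk in exposed = 447/3084 = 0.14494; risk in unexposed = 1090/2887 = 0.37755; RR = 0.38390
OR/RR = 0.27946 / 0.38390 = 0.72796
The outcome is not rare, so the OR lies further from 1 than the RR.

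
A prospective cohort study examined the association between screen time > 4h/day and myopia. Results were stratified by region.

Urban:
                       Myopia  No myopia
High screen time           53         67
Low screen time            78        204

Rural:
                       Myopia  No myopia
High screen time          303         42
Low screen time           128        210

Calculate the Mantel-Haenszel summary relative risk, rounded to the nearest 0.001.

RR_MH = Σ(aᵢ·n₀ᵢ/nᵢ) / Σ(cᵢ·n₁ᵢ/nᵢ), with n₁ᵢ = aᵢ+bᵢ (exposed), n₀ᵢ = cᵢ+dᵢ (unexposed), nᵢ = n₁ᵢ+n₀ᵢ.
Stratum 1 (Urban): n₁ = 120, n₀ = 282, n = 402; a·n₀/n = 53·282/402 = 37.1791; c·n₁/n = 78·120/402 = 23.2836
Stratum 2 (Rural): n₁ = 345, n₀ = 338, n = 683; a·n₀/n = 303·338/683 = 149.9473; c·n₁/n = 128·345/683 = 64.6559
RR_MH = (37.1791 + 149.9473) / (23.2836 + 64.6559) = 187.1264 / 87.9395 = 2.12790

2.128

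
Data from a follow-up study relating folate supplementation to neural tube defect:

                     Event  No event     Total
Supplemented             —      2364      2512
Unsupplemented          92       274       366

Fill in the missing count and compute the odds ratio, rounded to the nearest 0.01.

0.19

The missing cell is in the exposed row: 2512 − 2364 = 148.
So a = 148, b = 2364, c = 92, d = 274.
OR = (a·d)/(b·c) = (148 × 274) / (2364 × 92) = 40552 / 217488 = 0.18646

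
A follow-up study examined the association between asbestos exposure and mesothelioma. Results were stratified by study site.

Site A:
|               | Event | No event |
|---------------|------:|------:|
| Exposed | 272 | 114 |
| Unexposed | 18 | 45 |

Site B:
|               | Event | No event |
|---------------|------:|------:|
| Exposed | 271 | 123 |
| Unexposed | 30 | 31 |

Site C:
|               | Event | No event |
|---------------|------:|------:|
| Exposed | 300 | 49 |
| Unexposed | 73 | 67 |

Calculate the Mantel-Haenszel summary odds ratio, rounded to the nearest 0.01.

4.34

OR_MH = Σ(aᵢdᵢ/nᵢ) / Σ(bᵢcᵢ/nᵢ), where nᵢ is the stratum total.
Stratum 1 (Site A): n = 449; a·d/n = 272·45/449 = 27.2606; b·c/n = 114·18/449 = 4.5702
Stratum 2 (Site B): n = 455; a·d/n = 271·31/455 = 18.4637; b·c/n = 123·30/455 = 8.1099
Stratum 3 (Site C): n = 489; a·d/n = 300·67/489 = 41.1043; b·c/n = 49·73/489 = 7.3149
OR_MH = (27.2606 + 18.4637 + 41.1043) / (4.5702 + 8.1099 + 7.3149) = 86.8286 / 19.9950 = 4.34252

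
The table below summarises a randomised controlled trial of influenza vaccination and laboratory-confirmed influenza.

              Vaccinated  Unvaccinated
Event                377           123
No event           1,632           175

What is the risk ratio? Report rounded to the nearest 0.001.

Reading the table with exposure as columns: a = 377 (Vaccinated, case), b = 1632 (Vaccinated, non-case), c = 123 (Unvaccinated, case), d = 175.
Risk in exposed = 377/2009 = 0.18766; risk in unexposed = 123/298 = 0.41275.
RR = 0.18766 / 0.41275 = 0.45465
The risk is 55% lower among the exposed than among the unexposed.

0.455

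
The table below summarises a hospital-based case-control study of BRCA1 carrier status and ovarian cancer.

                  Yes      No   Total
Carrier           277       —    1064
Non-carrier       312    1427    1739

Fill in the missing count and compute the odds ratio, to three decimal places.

The missing cell is in the exposed row: 1064 − 277 = 787.
So a = 277, b = 787, c = 312, d = 1427.
OR = (a·d)/(b·c) = (277 × 1427) / (787 × 312) = 395279 / 245544 = 1.60981

1.610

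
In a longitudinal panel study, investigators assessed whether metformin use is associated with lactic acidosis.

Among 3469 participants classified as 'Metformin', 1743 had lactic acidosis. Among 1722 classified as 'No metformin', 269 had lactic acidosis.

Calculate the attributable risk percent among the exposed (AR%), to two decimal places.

From the description: a = 1743, b = 1726, c = 269, d = 1453.
Risk in exposed = 1743/3469 = 0.50245; risk in unexposed = 269/1722 = 0.15621.
RR = 0.50245/0.15621 = 3.21643
AR% = (RR − 1)/RR × 100 = (3.21643 − 1)/3.21643 × 100 = 68.9096%

68.91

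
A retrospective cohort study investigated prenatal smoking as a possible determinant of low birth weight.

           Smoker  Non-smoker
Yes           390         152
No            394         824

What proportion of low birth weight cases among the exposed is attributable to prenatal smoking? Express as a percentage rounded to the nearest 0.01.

68.69

Reading the table with exposure as columns: a = 390 (Smoker, case), b = 394 (Smoker, non-case), c = 152 (Non-smoker, case), d = 824.
Risk in exposed = 390/784 = 0.49745; risk in unexposed = 152/976 = 0.15574.
RR = 0.49745/0.15574 = 3.19415
AR% = (RR − 1)/RR × 100 = (3.19415 − 1)/3.19415 × 100 = 68.6927%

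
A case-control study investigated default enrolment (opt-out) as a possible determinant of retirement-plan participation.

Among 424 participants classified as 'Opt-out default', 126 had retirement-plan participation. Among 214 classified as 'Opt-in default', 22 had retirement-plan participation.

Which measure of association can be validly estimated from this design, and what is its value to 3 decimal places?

3.690

From the description: a = 126, b = 298, c = 22, d = 192.
This is a case-control study: participants were sampled on outcome status, so risks in the source population cannot be estimated directly — relative risk is not valid here. The odds ratio is the appropriate measure.
OR = (a·d)/(b·c) = (126 × 192) / (298 × 22) = 24192 / 6556 = 3.69005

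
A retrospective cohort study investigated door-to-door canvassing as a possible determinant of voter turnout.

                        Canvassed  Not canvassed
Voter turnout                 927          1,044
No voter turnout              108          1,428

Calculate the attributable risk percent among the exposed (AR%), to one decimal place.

52.8

Reading the table with exposure as columns: a = 927 (Canvassed, case), b = 108 (Canvassed, non-case), c = 1044 (Not canvassed, case), d = 1428.
Risk in exposed = 927/1035 = 0.89565; risk in unexposed = 1044/2472 = 0.42233.
RR = 0.89565/0.42233 = 2.12074
AR% = (RR − 1)/RR × 100 = (2.12074 − 1)/2.12074 × 100 = 52.8466%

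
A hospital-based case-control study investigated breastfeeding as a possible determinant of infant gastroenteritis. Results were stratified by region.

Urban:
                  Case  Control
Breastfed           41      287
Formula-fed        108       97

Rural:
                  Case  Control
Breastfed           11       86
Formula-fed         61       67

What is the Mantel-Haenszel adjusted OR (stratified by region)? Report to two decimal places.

OR_MH = Σ(aᵢdᵢ/nᵢ) / Σ(bᵢcᵢ/nᵢ), where nᵢ is the stratum total.
Stratum 1 (Urban): n = 533; a·d/n = 41·97/533 = 7.4615; b·c/n = 287·108/533 = 58.1538
Stratum 2 (Rural): n = 225; a·d/n = 11·67/225 = 3.2756; b·c/n = 86·61/225 = 23.3156
OR_MH = (7.4615 + 3.2756) / (58.1538 + 23.3156) = 10.7371 / 81.4694 = 0.13179

0.13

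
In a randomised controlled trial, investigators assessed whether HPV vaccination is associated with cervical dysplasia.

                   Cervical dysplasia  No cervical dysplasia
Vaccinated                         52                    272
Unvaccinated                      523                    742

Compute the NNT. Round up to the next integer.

Risk in treated group = 52/324 = 0.16049; risk in control = 523/1265 = 0.41344.
Absolute risk reduction = 0.41344 − 0.16049 = 0.25294
NNT = 1 / ARR = 1 / 0.25294 = 3.953 → round up → 4

4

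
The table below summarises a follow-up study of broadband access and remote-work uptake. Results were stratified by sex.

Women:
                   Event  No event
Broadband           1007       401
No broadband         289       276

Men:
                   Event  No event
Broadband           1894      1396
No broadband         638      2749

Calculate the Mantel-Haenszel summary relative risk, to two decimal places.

2.40

RR_MH = Σ(aᵢ·n₀ᵢ/nᵢ) / Σ(cᵢ·n₁ᵢ/nᵢ), with n₁ᵢ = aᵢ+bᵢ (exposed), n₀ᵢ = cᵢ+dᵢ (unexposed), nᵢ = n₁ᵢ+n₀ᵢ.
Stratum 1 (Women): n₁ = 1408, n₀ = 565, n = 1973; a·n₀/n = 1007·565/1973 = 288.3705; c·n₁/n = 289·1408/1973 = 206.2402
Stratum 2 (Men): n₁ = 3290, n₀ = 3387, n = 6677; a·n₀/n = 1894·3387/6677 = 960.7575; c·n₁/n = 638·3290/6677 = 314.3657
RR_MH = (288.3705 + 960.7575) / (206.2402 + 314.3657) = 1249.1280 / 520.6060 = 2.39937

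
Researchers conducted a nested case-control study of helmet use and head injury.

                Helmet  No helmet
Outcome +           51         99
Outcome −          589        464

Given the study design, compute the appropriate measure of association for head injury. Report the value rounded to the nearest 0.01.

0.41

Reading the table with exposure as columns: a = 51 (Helmet, case), b = 589 (Helmet, non-case), c = 99 (No helmet, case), d = 464.
This is a nested case-control study: participants were sampled on outcome status, so risks in the source population cannot be estimated directly — relative risk is not valid here. The odds ratio is the appropriate measure.
OR = (a·d)/(b·c) = (51 × 464) / (589 × 99) = 23664 / 58311 = 0.40582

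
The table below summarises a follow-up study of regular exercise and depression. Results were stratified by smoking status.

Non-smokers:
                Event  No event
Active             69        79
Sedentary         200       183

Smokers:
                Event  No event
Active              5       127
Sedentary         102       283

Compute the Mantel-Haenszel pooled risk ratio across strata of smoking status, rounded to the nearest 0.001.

RR_MH = Σ(aᵢ·n₀ᵢ/nᵢ) / Σ(cᵢ·n₁ᵢ/nᵢ), with n₁ᵢ = aᵢ+bᵢ (exposed), n₀ᵢ = cᵢ+dᵢ (unexposed), nᵢ = n₁ᵢ+n₀ᵢ.
Stratum 1 (Non-smokers): n₁ = 148, n₀ = 383, n = 531; a·n₀/n = 69·383/531 = 49.7684; c·n₁/n = 200·148/531 = 55.7439
Stratum 2 (Smokers): n₁ = 132, n₀ = 385, n = 517; a·n₀/n = 5·385/517 = 3.7234; c·n₁/n = 102·132/517 = 26.0426
RR_MH = (49.7684 + 3.7234) / (55.7439 + 26.0426) = 53.4918 / 81.7864 = 0.65404

0.654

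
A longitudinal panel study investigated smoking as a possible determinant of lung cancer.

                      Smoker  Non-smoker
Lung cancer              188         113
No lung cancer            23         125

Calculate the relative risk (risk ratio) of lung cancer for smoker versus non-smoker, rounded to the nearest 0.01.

Reading the table with exposure as columns: a = 188 (Smoker, case), b = 23 (Smoker, non-case), c = 113 (Non-smoker, case), d = 125.
Risk in exposed = 188/211 = 0.89100; risk in unexposed = 113/238 = 0.47479.
RR = 0.89100 / 0.47479 = 1.87661
The risk among the exposed is 1.88 times that among the unexposed.

1.88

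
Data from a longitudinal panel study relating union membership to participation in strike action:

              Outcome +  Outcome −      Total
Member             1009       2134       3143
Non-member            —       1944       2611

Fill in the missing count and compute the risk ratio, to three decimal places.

1.257

The missing cell is in the unexposed row: 2611 − 1944 = 667.
So a = 1009, b = 2134, c = 667, d = 1944.
RR = [a/(a+b)] / [c/(c+d)] = (1009/3143) / (667/2611) = 0.32103/0.25546 = 1.25669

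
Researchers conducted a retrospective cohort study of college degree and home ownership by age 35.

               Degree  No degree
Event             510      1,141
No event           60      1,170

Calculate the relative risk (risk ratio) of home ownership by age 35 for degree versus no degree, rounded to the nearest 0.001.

Reading the table with exposure as columns: a = 510 (Degree, case), b = 60 (Degree, non-case), c = 1141 (No degree, case), d = 1170.
Risk in exposed = 510/570 = 0.89474; risk in unexposed = 1141/2311 = 0.49373.
RR = 0.89474 / 0.49373 = 1.81221
The risk among the exposed is 1.81 times that among the unexposed.

1.812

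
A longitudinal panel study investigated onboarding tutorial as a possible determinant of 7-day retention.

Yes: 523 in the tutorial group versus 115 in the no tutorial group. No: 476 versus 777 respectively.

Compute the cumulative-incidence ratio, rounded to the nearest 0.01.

4.06

From the description: a = 523, b = 476, c = 115, d = 777.
Risk in exposed = 523/999 = 0.52352; risk in unexposed = 115/892 = 0.12892.
RR = 0.52352 / 0.12892 = 4.06072
The risk among the exposed is 4.06 times that among the unexposed.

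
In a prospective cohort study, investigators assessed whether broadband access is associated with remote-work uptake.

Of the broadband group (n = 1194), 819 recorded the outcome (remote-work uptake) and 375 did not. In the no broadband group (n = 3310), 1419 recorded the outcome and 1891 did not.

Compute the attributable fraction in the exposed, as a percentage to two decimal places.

37.50

From the description: a = 819, b = 375, c = 1419, d = 1891.
Risk in exposed = 819/1194 = 0.68593; risk in unexposed = 1419/3310 = 0.42870.
RR = 0.68593/0.42870 = 1.60002
AR% = (RR − 1)/RR × 100 = (1.60002 − 1)/1.60002 × 100 = 37.5007%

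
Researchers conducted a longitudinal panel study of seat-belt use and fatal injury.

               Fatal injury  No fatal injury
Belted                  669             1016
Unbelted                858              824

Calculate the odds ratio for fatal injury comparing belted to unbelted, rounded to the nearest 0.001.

0.632

Cells: a = 669, b = 1016, c = 858, d = 824.
OR = (a·d)/(b·c) = (669 × 824) / (1016 × 858) = 551256 / 871728 = 0.63237
Exposure is associated with lower odds of fatal injury (OR = 0.63 < 1).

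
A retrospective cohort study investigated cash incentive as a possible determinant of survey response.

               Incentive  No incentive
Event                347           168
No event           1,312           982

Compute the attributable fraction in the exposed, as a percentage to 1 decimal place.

Reading the table with exposure as columns: a = 347 (Incentive, case), b = 1312 (Incentive, non-case), c = 168 (No incentive, case), d = 982.
Risk in exposed = 347/1659 = 0.20916; risk in unexposed = 168/1150 = 0.14609.
RR = 0.20916/0.14609 = 1.43176
AR% = (RR − 1)/RR × 100 = (1.43176 − 1)/1.43176 × 100 = 30.1561%

30.2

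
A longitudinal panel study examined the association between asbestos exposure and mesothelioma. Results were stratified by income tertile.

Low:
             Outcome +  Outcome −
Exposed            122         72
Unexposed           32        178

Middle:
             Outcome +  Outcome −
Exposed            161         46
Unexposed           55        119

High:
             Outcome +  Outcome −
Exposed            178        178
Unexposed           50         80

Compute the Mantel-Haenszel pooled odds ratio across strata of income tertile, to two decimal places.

4.35

OR_MH = Σ(aᵢdᵢ/nᵢ) / Σ(bᵢcᵢ/nᵢ), where nᵢ is the stratum total.
Stratum 1 (Low): n = 404; a·d/n = 122·178/404 = 53.7525; b·c/n = 72·32/404 = 5.7030
Stratum 2 (Middle): n = 381; a·d/n = 161·119/381 = 50.2861; b·c/n = 46·55/381 = 6.6404
Stratum 3 (High): n = 486; a·d/n = 178·80/486 = 29.3004; b·c/n = 178·50/486 = 18.3128
OR_MH = (53.7525 + 50.2861 + 29.3004) / (5.7030 + 6.6404 + 18.3128) = 133.3390 / 30.6561 = 4.34950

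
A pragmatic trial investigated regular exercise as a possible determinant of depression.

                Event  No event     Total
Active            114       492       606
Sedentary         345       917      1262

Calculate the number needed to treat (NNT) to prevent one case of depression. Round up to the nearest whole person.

12

Risk in treated group = 114/606 = 0.18812; risk in control = 345/1262 = 0.27338.
Absolute risk reduction = 0.27338 − 0.18812 = 0.08526
NNT = 1 / ARR = 1 / 0.08526 = 11.729 → round up → 12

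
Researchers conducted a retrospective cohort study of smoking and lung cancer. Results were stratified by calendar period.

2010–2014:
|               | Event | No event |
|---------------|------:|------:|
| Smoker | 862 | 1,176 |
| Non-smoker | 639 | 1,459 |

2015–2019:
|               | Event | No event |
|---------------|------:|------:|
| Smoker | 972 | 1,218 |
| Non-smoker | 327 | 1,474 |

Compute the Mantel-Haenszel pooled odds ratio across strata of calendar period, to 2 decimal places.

OR_MH = Σ(aᵢdᵢ/nᵢ) / Σ(bᵢcᵢ/nᵢ), where nᵢ is the stratum total.
Stratum 1 (2010–2014): n = 4136; a·d/n = 862·1459/4136 = 304.0759; b·c/n = 1176·639/4136 = 181.6886
Stratum 2 (2015–2019): n = 3991; a·d/n = 972·1474/3991 = 358.9897; b·c/n = 1218·327/3991 = 99.7960
OR_MH = (304.0759 + 358.9897) / (181.6886 + 99.7960) = 663.0656 / 281.4846 = 2.35560

2.36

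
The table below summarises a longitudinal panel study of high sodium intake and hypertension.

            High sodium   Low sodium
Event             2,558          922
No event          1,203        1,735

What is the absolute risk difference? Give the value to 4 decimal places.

0.3331

Reading the table with exposure as columns: a = 2558 (High sodium, case), b = 1203 (High sodium, non-case), c = 922 (Low sodium, case), d = 1735.
Risk in exposed = 2558/3761 = 0.680138; risk in unexposed = 922/2657 = 0.347008.
Risk difference = 0.680138 − 0.347008 = 0.333130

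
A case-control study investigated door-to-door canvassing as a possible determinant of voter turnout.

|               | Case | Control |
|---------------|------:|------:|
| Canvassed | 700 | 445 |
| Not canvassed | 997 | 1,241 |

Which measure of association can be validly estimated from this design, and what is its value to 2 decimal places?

Cells: a = 700, b = 445, c = 997, d = 1241.
This is a case-control study: participants were sampled on outcome status, so risks in the source population cannot be estimated directly — relative risk is not valid here. The odds ratio is the appropriate measure.
OR = (a·d)/(b·c) = (700 × 1241) / (445 × 997) = 868700 / 443665 = 1.95801

1.96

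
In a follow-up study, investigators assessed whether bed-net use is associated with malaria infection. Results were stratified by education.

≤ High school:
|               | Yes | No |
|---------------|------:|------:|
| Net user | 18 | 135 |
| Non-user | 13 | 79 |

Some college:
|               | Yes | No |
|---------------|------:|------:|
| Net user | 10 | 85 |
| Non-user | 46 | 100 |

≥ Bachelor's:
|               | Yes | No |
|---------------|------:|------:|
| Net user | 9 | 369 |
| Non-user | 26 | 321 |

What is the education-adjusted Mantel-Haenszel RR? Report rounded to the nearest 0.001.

RR_MH = Σ(aᵢ·n₀ᵢ/nᵢ) / Σ(cᵢ·n₁ᵢ/nᵢ), with n₁ᵢ = aᵢ+bᵢ (exposed), n₀ᵢ = cᵢ+dᵢ (unexposed), nᵢ = n₁ᵢ+n₀ᵢ.
Stratum 1 (≤ High school): n₁ = 153, n₀ = 92, n = 245; a·n₀/n = 18·92/245 = 6.7592; c·n₁/n = 13·153/245 = 8.1184
Stratum 2 (Some college): n₁ = 95, n₀ = 146, n = 241; a·n₀/n = 10·146/241 = 6.0581; c·n₁/n = 46·95/241 = 18.1328
Stratum 3 (≥ Bachelor's): n₁ = 378, n₀ = 347, n = 725; a·n₀/n = 9·347/725 = 4.3076; c·n₁/n = 26·378/725 = 13.5559
RR_MH = (6.7592 + 6.0581 + 4.3076) / (8.1184 + 18.1328 + 13.5559) = 17.1249 / 39.8070 = 0.43020

0.430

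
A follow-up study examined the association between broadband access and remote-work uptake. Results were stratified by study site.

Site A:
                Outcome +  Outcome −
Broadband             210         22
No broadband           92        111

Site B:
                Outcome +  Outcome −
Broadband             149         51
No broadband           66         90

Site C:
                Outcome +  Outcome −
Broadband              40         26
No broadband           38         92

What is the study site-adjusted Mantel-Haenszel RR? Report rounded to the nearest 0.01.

1.92

RR_MH = Σ(aᵢ·n₀ᵢ/nᵢ) / Σ(cᵢ·n₁ᵢ/nᵢ), with n₁ᵢ = aᵢ+bᵢ (exposed), n₀ᵢ = cᵢ+dᵢ (unexposed), nᵢ = n₁ᵢ+n₀ᵢ.
Stratum 1 (Site A): n₁ = 232, n₀ = 203, n = 435; a·n₀/n = 210·203/435 = 98.0000; c·n₁/n = 92·232/435 = 49.0667
Stratum 2 (Site B): n₁ = 200, n₀ = 156, n = 356; a·n₀/n = 149·156/356 = 65.2921; c·n₁/n = 66·200/356 = 37.0787
Stratum 3 (Site C): n₁ = 66, n₀ = 130, n = 196; a·n₀/n = 40·130/196 = 26.5306; c·n₁/n = 38·66/196 = 12.7959
RR_MH = (98.0000 + 65.2921 + 26.5306) / (49.0667 + 37.0787 + 12.7959) = 189.8227 / 98.9412 = 1.91854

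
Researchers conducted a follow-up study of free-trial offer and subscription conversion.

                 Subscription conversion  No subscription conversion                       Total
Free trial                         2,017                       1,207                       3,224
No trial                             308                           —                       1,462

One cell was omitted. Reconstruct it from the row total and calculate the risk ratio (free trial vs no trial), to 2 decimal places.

2.97

The missing cell is in the unexposed row: 1462 − 308 = 1154.
So a = 2017, b = 1207, c = 308, d = 1154.
RR = [a/(a+b)] / [c/(c+d)] = (2017/3224) / (308/1462) = 0.62562/0.21067 = 2.96967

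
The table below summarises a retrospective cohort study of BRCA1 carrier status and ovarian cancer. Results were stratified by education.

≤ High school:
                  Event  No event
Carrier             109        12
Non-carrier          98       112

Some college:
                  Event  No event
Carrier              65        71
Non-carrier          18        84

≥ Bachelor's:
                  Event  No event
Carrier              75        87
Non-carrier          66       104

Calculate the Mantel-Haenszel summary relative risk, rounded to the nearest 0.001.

RR_MH = Σ(aᵢ·n₀ᵢ/nᵢ) / Σ(cᵢ·n₁ᵢ/nᵢ), with n₁ᵢ = aᵢ+bᵢ (exposed), n₀ᵢ = cᵢ+dᵢ (unexposed), nᵢ = n₁ᵢ+n₀ᵢ.
Stratum 1 (≤ High school): n₁ = 121, n₀ = 210, n = 331; a·n₀/n = 109·210/331 = 69.1541; c·n₁/n = 98·121/331 = 35.8248
Stratum 2 (Some college): n₁ = 136, n₀ = 102, n = 238; a·n₀/n = 65·102/238 = 27.8571; c·n₁/n = 18·136/238 = 10.2857
Stratum 3 (≥ Bachelor's): n₁ = 162, n₀ = 170, n = 332; a·n₀/n = 75·170/332 = 38.4036; c·n₁/n = 66·162/332 = 32.2048
RR_MH = (69.1541 + 27.8571 + 38.4036) / (35.8248 + 10.2857 + 32.2048) = 135.4148 / 78.3153 = 1.72910

1.729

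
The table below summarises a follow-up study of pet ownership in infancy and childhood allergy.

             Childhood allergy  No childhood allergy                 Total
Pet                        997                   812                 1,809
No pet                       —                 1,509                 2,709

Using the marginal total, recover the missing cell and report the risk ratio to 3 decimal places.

1.244

The missing cell is in the unexposed row: 2709 − 1509 = 1200.
So a = 997, b = 812, c = 1200, d = 1509.
RR = [a/(a+b)] / [c/(c+d)] = (997/1809) / (1200/2709) = 0.55113/0.44297 = 1.24418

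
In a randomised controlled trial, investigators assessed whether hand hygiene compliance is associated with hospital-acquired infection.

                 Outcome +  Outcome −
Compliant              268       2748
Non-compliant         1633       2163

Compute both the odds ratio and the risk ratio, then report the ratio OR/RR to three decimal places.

0.625

Cells: a = 268, b = 2748, c = 1633, d = 2163.
OR = (268·2163)/(2748·1633) = 579684/4487484 = 0.12918
Risk in exposed = 268/3016 = 0.08886; risk in unexposed = 1633/3796 = 0.43019; RR = 0.20656
OR/RR = 0.12918 / 0.20656 = 0.62538
The outcome is not rare, so the OR lies further from 1 than the RR.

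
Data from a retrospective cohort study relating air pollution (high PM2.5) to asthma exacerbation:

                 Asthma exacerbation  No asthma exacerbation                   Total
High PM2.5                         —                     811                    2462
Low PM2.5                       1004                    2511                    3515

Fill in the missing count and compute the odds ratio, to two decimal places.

The missing cell is in the exposed row: 2462 − 811 = 1651.
So a = 1651, b = 811, c = 1004, d = 2511.
OR = (a·d)/(b·c) = (1651 × 2511) / (811 × 1004) = 4145661 / 814244 = 5.09142

5.09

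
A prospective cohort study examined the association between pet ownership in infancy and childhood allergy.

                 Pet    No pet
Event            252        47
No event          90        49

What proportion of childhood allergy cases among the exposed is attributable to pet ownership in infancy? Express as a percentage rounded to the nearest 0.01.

33.56

Reading the table with exposure as columns: a = 252 (Pet, case), b = 90 (Pet, non-case), c = 47 (No pet, case), d = 49.
Risk in exposed = 252/342 = 0.73684; risk in unexposed = 47/96 = 0.48958.
RR = 0.73684/0.48958 = 1.50504
AR% = (RR − 1)/RR × 100 = (1.50504 − 1)/1.50504 × 100 = 33.5565%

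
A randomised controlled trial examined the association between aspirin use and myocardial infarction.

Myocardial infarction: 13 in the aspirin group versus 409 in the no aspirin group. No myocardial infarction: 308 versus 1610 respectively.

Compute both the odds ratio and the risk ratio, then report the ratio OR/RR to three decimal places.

0.831

From the description: a = 13, b = 308, c = 409, d = 1610.
OR = (13·1610)/(308·409) = 20930/125972 = 0.16615
Risk in exposed = 13/321 = 0.04050; risk in unexposed = 409/2019 = 0.20258; RR = 0.19992
OR/RR = 0.16615 / 0.19992 = 0.83108
The outcome is not rare, so the OR lies further from 1 than the RR.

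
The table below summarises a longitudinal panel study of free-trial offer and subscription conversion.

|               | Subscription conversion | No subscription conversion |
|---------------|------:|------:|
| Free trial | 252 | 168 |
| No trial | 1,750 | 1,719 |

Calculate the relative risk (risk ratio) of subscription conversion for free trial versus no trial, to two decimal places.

Cells: a = 252, b = 168, c = 1750, d = 1719.
Risk in exposed = 252/420 = 0.60000; risk in unexposed = 1750/3469 = 0.50447.
RR = 0.60000 / 0.50447 = 1.18937
The risk among the exposed is 1.19 times that among the unexposed.

1.19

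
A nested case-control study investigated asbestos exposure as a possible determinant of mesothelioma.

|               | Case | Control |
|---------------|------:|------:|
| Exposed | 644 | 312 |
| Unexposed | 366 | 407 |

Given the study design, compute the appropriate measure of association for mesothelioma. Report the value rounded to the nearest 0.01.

2.30

Cells: a = 644, b = 312, c = 366, d = 407.
This is a nested case-control study: participants were sampled on outcome status, so risks in the source population cannot be estimated directly — relative risk is not valid here. The odds ratio is the appropriate measure.
OR = (a·d)/(b·c) = (644 × 407) / (312 × 366) = 262108 / 114192 = 2.29533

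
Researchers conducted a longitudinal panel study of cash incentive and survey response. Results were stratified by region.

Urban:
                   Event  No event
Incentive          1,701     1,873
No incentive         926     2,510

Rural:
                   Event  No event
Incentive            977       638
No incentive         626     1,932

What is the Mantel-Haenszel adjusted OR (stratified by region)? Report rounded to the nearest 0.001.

OR_MH = Σ(aᵢdᵢ/nᵢ) / Σ(bᵢcᵢ/nᵢ), where nᵢ is the stratum total.
Stratum 1 (Urban): n = 7010; a·d/n = 1701·2510/7010 = 609.0599; b·c/n = 1873·926/7010 = 247.4177
Stratum 2 (Rural): n = 4173; a·d/n = 977·1932/4173 = 452.3278; b·c/n = 638·626/4173 = 95.7076
OR_MH = (609.0599 + 452.3278) / (247.4177 + 95.7076) = 1061.3877 / 343.1253 = 3.09329

3.093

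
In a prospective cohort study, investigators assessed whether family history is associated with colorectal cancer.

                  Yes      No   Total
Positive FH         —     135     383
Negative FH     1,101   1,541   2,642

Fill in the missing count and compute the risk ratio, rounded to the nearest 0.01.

1.55

The missing cell is in the exposed row: 383 − 135 = 248.
So a = 248, b = 135, c = 1101, d = 1541.
RR = [a/(a+b)] / [c/(c+d)] = (248/383) / (1101/2642) = 0.64752/0.41673 = 1.55381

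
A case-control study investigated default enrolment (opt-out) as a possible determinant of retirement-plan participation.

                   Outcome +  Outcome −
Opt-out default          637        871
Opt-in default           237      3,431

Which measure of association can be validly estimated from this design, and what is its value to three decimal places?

10.588

Cells: a = 637, b = 871, c = 237, d = 3431.
This is a case-control study: participants were sampled on outcome status, so risks in the source population cannot be estimated directly — relative risk is not valid here. The odds ratio is the appropriate measure.
OR = (a·d)/(b·c) = (637 × 3431) / (871 × 237) = 2185547 / 206427 = 10.58751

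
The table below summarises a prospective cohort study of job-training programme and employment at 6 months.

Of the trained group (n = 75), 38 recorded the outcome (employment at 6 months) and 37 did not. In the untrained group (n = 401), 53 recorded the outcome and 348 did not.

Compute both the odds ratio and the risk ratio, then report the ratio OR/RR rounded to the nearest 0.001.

From the description: a = 38, b = 37, c = 53, d = 348.
OR = (38·348)/(37·53) = 13224/1961 = 6.74350
Risk in exposed = 38/75 = 0.50667; risk in unexposed = 53/401 = 0.13217; RR = 3.83346
OR/RR = 6.74350 / 3.83346 = 1.75912
The outcome is not rare, so the OR lies further from 1 than the RR.

1.759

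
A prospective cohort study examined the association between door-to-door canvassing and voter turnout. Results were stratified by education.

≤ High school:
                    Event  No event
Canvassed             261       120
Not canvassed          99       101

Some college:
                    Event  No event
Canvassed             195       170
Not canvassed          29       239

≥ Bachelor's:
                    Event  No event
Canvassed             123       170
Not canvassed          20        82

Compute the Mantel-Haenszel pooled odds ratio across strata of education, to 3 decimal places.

3.923

OR_MH = Σ(aᵢdᵢ/nᵢ) / Σ(bᵢcᵢ/nᵢ), where nᵢ is the stratum total.
Stratum 1 (≤ High school): n = 581; a·d/n = 261·101/581 = 45.3718; b·c/n = 120·99/581 = 20.4475
Stratum 2 (Some college): n = 633; a·d/n = 195·239/633 = 73.6256; b·c/n = 170·29/633 = 7.7883
Stratum 3 (≥ Bachelor's): n = 395; a·d/n = 123·82/395 = 25.5342; b·c/n = 170·20/395 = 8.6076
OR_MH = (45.3718 + 73.6256 + 25.5342) / (20.4475 + 7.7883 + 8.6076) = 144.5315 / 36.8434 = 3.92286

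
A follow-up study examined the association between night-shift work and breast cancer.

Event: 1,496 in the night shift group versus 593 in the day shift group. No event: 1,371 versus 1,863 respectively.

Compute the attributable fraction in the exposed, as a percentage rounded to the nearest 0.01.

From the description: a = 1496, b = 1371, c = 593, d = 1863.
Risk in exposed = 1496/2867 = 0.52180; risk in unexposed = 593/2456 = 0.24145.
RR = 0.52180/0.24145 = 2.16111
AR% = (RR − 1)/RR × 100 = (2.16111 − 1)/2.16111 × 100 = 53.7276%

53.73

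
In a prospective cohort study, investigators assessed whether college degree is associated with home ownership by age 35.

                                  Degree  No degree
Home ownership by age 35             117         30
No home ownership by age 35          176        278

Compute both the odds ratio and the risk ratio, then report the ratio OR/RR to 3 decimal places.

Reading the table with exposure as columns: a = 117 (Degree, case), b = 176 (Degree, non-case), c = 30 (No degree, case), d = 278.
OR = (117·278)/(176·30) = 32526/5280 = 6.16023
Risk in exposed = 117/293 = 0.39932; risk in unexposed = 30/308 = 0.09740; RR = 4.09966
OR/RR = 6.16023 / 4.09966 = 1.50262
The outcome is not rare, so the OR lies further from 1 than the RR.

1.503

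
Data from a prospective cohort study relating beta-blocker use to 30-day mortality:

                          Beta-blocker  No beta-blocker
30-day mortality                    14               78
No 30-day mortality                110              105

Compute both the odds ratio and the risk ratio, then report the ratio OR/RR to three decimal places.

Reading the table with exposure as columns: a = 14 (Beta-blocker, case), b = 110 (Beta-blocker, non-case), c = 78 (No beta-blocker, case), d = 105.
OR = (14·105)/(110·78) = 1470/8580 = 0.17133
Risk in exposed = 14/124 = 0.11290; risk in unexposed = 78/183 = 0.42623; RR = 0.26489
OR/RR = 0.17133 / 0.26489 = 0.64680
The outcome is not rare, so the OR lies further from 1 than the RR.

0.647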